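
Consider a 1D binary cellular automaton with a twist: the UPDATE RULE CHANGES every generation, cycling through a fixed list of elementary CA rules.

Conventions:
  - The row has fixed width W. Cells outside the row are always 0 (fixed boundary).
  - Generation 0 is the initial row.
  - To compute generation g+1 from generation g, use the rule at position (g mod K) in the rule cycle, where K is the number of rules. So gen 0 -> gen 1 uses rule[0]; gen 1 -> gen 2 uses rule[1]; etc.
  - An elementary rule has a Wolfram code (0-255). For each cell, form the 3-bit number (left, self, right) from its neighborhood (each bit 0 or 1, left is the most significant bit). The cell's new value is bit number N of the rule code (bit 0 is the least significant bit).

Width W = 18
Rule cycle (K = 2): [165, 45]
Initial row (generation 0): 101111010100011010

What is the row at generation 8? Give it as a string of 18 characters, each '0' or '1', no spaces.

Gen 0: 101111010100011010
Gen 1 (rule 165): 110110111101000110
Gen 2 (rule 45): 101101100011010100
Gen 3 (rule 165): 110010001000111101
Gen 4 (rule 45): 100010101010100011
Gen 5 (rule 165): 101011111111101000
Gen 6 (rule 45): 111110000000011011
Gen 7 (rule 165): 011100111111000100
Gen 8 (rule 45): 010000100000010101

Answer: 010000100000010101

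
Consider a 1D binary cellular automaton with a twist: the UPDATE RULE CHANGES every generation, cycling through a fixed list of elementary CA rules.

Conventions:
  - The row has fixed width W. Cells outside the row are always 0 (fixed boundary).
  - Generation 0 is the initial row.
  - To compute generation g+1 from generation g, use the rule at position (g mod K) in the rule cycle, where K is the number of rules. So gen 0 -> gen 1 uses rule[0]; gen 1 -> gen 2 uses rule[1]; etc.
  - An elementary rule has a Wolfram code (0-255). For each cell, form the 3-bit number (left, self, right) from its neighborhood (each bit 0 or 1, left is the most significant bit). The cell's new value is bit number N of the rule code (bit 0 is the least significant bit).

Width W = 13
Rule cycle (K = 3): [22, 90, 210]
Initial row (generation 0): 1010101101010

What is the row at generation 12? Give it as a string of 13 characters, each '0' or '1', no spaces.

Answer: 1011000100101

Derivation:
Gen 0: 1010101101010
Gen 1 (rule 22): 1010100001011
Gen 2 (rule 90): 0000010010011
Gen 3 (rule 210): 0000101101101
Gen 4 (rule 22): 0001100000001
Gen 5 (rule 90): 0011110000010
Gen 6 (rule 210): 0101111000101
Gen 7 (rule 22): 1100000101101
Gen 8 (rule 90): 1110001001100
Gen 9 (rule 210): 0111010110110
Gen 10 (rule 22): 1000010000001
Gen 11 (rule 90): 0100101000010
Gen 12 (rule 210): 1011000100101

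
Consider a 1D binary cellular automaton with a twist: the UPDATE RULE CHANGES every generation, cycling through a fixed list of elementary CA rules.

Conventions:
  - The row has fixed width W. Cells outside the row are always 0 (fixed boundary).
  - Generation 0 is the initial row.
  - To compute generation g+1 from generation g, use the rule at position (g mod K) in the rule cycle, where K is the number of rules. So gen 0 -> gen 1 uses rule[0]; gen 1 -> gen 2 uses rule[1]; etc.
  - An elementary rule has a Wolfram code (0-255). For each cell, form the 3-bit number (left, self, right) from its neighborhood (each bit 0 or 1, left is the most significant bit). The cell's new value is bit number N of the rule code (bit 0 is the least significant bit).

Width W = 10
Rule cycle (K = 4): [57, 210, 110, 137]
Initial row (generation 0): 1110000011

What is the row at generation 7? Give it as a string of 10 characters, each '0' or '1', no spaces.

Answer: 1111110010

Derivation:
Gen 0: 1110000011
Gen 1 (rule 57): 1001111010
Gen 2 (rule 210): 0110111001
Gen 3 (rule 110): 1111101011
Gen 4 (rule 137): 1111000010
Gen 5 (rule 57): 1000111001
Gen 6 (rule 210): 0101011110
Gen 7 (rule 110): 1111110010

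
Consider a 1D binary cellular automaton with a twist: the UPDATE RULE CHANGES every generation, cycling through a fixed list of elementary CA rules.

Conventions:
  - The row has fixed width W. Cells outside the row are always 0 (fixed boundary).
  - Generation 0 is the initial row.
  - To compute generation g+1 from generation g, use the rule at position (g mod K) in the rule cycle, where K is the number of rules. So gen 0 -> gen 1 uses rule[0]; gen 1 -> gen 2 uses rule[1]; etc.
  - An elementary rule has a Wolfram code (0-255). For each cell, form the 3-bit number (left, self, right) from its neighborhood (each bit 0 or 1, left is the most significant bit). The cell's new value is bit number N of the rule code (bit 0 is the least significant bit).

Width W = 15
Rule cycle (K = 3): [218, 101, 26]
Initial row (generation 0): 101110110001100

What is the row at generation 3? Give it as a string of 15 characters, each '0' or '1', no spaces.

Gen 0: 101110110001100
Gen 1 (rule 218): 001110111011110
Gen 2 (rule 101): 100011001100010
Gen 3 (rule 26): 010110111010101

Answer: 010110111010101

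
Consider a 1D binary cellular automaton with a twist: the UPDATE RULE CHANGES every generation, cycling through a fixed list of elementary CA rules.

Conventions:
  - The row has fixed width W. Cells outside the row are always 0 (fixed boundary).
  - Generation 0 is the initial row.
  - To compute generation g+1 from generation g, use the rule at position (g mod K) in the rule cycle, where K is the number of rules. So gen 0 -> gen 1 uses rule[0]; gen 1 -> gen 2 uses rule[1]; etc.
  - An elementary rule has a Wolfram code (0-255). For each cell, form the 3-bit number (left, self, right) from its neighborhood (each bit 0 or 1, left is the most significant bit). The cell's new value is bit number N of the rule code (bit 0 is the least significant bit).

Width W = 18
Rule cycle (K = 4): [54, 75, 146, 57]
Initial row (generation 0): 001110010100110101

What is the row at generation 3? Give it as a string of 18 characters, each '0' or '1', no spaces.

Gen 0: 001110010100110101
Gen 1 (rule 54): 010001111111001111
Gen 2 (rule 75): 100111000001011001
Gen 3 (rule 146): 011010100010000110

Answer: 011010100010000110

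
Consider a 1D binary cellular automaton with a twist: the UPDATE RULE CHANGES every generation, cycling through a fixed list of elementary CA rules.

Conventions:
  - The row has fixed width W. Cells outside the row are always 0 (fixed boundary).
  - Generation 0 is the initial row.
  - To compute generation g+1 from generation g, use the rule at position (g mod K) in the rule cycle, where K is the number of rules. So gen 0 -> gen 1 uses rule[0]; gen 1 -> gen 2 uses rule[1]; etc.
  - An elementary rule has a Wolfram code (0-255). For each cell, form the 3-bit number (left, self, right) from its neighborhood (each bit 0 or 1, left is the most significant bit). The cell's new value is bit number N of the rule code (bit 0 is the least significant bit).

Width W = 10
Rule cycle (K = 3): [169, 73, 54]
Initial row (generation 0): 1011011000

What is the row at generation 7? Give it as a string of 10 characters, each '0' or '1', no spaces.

Gen 0: 1011011000
Gen 1 (rule 169): 0110110011
Gen 2 (rule 73): 0110110011
Gen 3 (rule 54): 1001001100
Gen 4 (rule 169): 0000001001
Gen 5 (rule 73): 1111100000
Gen 6 (rule 54): 0000010000
Gen 7 (rule 169): 1111000111

Answer: 1111000111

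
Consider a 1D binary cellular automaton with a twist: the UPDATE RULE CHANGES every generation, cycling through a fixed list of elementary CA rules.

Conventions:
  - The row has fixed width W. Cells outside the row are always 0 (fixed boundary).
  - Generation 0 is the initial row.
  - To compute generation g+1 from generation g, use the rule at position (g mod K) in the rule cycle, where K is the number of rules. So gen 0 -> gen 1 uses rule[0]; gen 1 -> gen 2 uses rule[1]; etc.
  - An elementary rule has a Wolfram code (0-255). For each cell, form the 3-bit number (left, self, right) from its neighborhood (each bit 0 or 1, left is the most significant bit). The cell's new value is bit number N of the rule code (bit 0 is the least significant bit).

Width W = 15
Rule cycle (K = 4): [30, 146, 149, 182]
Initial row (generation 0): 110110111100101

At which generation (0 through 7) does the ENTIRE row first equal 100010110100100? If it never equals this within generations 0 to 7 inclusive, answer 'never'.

Gen 0: 110110111100101
Gen 1 (rule 30): 100100100011101
Gen 2 (rule 146): 011011010101000
Gen 3 (rule 149): 000000010101111
Gen 4 (rule 182): 000000111110110
Gen 5 (rule 30): 000001100000101
Gen 6 (rule 146): 000010010001000
Gen 7 (rule 149): 111011011101111

Answer: never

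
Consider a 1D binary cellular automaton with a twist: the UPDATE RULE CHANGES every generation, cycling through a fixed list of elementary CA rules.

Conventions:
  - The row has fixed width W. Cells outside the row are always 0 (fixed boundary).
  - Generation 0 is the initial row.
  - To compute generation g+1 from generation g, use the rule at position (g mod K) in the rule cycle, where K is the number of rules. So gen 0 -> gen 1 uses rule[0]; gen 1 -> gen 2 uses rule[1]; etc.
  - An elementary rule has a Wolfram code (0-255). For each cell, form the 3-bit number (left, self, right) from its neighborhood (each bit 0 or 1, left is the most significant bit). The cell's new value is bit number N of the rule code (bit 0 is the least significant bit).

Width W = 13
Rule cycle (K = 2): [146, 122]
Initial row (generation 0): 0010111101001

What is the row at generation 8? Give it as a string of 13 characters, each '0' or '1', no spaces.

Gen 0: 0010111101001
Gen 1 (rule 146): 0100011000110
Gen 2 (rule 122): 1010111101111
Gen 3 (rule 146): 0000011000110
Gen 4 (rule 122): 0000111101111
Gen 5 (rule 146): 0001011000110
Gen 6 (rule 122): 0010111101111
Gen 7 (rule 146): 0100011000110
Gen 8 (rule 122): 1010111101111

Answer: 1010111101111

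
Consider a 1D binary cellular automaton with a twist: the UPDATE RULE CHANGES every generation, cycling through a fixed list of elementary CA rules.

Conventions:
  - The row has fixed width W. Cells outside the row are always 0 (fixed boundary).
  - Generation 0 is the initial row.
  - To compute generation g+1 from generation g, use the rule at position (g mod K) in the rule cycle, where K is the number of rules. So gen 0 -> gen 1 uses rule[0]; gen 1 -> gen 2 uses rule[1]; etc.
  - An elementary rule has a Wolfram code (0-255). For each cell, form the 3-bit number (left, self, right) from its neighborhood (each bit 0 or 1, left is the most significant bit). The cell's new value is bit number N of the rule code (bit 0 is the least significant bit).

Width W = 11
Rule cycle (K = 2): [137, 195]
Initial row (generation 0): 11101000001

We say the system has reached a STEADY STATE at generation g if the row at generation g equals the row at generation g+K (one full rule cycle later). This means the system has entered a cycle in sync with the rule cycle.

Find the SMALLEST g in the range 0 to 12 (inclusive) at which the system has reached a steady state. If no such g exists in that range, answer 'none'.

Answer: none

Derivation:
Gen 0: 11101000001
Gen 1 (rule 137): 11000011100
Gen 2 (rule 195): 01011101101
Gen 3 (rule 137): 00011001000
Gen 4 (rule 195): 11101010011
Gen 5 (rule 137): 11000000010
Gen 6 (rule 195): 01011111100
Gen 7 (rule 137): 00011111001
Gen 8 (rule 195): 11101111010
Gen 9 (rule 137): 11001110000
Gen 10 (rule 195): 01010110111
Gen 11 (rule 137): 00000100110
Gen 12 (rule 195): 11111001010
Gen 13 (rule 137): 11110000000
Gen 14 (rule 195): 01110111111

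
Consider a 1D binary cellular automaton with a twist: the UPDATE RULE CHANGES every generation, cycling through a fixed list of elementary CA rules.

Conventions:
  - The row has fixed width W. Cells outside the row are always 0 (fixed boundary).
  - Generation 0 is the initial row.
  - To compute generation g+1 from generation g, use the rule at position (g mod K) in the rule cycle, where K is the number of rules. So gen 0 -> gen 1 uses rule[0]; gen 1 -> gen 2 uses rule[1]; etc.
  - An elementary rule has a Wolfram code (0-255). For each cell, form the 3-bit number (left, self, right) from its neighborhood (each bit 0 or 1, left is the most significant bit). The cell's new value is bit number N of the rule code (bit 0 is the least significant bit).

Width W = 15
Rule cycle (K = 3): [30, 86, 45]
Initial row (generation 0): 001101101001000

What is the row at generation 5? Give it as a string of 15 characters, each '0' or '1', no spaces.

Answer: 111110010111011

Derivation:
Gen 0: 001101101001000
Gen 1 (rule 30): 011001001111100
Gen 2 (rule 86): 101111110000110
Gen 3 (rule 45): 111000000110100
Gen 4 (rule 30): 100100001100110
Gen 5 (rule 86): 111110010111011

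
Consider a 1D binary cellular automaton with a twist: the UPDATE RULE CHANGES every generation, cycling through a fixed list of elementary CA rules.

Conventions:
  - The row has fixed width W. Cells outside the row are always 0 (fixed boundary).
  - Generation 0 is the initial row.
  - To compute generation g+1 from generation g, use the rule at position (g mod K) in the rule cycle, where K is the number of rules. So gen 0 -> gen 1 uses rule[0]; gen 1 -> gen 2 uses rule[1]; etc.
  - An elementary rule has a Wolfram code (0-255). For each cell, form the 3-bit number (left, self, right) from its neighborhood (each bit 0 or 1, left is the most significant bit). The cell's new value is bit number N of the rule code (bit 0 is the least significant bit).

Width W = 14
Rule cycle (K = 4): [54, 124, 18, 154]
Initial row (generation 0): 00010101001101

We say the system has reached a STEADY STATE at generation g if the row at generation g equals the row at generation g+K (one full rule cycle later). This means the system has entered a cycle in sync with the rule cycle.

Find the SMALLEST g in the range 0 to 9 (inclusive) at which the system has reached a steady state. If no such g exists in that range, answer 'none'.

Gen 0: 00010101001101
Gen 1 (rule 54): 00111111110011
Gen 2 (rule 124): 00100000011011
Gen 3 (rule 18): 01010000100000
Gen 4 (rule 154): 10001001010000
Gen 5 (rule 54): 11011111111000
Gen 6 (rule 124): 11110000001100
Gen 7 (rule 18): 00001000010010
Gen 8 (rule 154): 00010100101101
Gen 9 (rule 54): 00111111110011
Gen 10 (rule 124): 00100000011011
Gen 11 (rule 18): 01010000100000
Gen 12 (rule 154): 10001001010000
Gen 13 (rule 54): 11011111111000

Answer: none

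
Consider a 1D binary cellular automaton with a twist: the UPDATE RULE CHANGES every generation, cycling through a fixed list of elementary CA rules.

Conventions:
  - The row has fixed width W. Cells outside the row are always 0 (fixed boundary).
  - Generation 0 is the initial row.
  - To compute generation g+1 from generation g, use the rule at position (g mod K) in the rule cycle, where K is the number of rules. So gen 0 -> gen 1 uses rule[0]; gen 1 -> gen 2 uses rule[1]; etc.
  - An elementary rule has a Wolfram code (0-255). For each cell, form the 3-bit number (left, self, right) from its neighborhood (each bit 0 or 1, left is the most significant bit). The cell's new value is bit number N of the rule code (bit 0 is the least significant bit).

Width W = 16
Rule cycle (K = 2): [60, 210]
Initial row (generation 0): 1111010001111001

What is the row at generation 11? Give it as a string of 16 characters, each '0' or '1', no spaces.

Answer: 0101010110110001

Derivation:
Gen 0: 1111010001111001
Gen 1 (rule 60): 1000111001000101
Gen 2 (rule 210): 0101011110101000
Gen 3 (rule 60): 0111110001111100
Gen 4 (rule 210): 1011111010111110
Gen 5 (rule 60): 1110000111100001
Gen 6 (rule 210): 0111001011110010
Gen 7 (rule 60): 0100101110001011
Gen 8 (rule 210): 1011000111010001
Gen 9 (rule 60): 1110100100111001
Gen 10 (rule 210): 0110011011011110
Gen 11 (rule 60): 0101010110110001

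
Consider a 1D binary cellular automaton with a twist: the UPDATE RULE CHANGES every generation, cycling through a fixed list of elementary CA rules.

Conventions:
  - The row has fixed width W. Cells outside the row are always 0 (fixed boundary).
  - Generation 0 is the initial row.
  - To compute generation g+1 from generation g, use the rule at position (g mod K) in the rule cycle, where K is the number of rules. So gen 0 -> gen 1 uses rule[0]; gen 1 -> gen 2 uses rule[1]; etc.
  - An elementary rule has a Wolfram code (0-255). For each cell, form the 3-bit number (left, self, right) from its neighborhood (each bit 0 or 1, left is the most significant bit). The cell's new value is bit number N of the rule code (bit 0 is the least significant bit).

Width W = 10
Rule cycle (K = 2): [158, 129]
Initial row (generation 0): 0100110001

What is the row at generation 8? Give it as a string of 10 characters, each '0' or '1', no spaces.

Gen 0: 0100110001
Gen 1 (rule 158): 1111101011
Gen 2 (rule 129): 0111000000
Gen 3 (rule 158): 1110100000
Gen 4 (rule 129): 0100001111
Gen 5 (rule 158): 1110011110
Gen 6 (rule 129): 0100001100
Gen 7 (rule 158): 1110011010
Gen 8 (rule 129): 0100000000

Answer: 0100000000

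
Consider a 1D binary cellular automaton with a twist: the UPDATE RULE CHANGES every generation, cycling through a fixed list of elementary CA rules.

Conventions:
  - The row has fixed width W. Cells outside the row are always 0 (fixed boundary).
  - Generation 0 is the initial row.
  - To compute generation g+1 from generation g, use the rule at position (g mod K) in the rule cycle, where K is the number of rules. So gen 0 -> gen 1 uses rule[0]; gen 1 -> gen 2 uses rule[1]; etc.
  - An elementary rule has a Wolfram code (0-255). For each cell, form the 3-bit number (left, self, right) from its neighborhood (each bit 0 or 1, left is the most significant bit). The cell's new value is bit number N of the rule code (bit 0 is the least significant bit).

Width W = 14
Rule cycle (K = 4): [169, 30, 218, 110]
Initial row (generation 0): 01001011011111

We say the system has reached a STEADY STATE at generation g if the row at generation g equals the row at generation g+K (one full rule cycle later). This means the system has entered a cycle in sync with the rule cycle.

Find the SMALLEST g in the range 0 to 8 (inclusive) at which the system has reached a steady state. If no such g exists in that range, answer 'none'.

Gen 0: 01001011011111
Gen 1 (rule 169): 00000110111110
Gen 2 (rule 30): 00001100100001
Gen 3 (rule 218): 00011111010010
Gen 4 (rule 110): 00110001110110
Gen 5 (rule 169): 10100101101100
Gen 6 (rule 30): 10111101001010
Gen 7 (rule 218): 00111100110001
Gen 8 (rule 110): 01100101110011
Gen 9 (rule 169): 01000011100010
Gen 10 (rule 30): 11100110010111
Gen 11 (rule 218): 11111111100111
Gen 12 (rule 110): 10000000101101

Answer: none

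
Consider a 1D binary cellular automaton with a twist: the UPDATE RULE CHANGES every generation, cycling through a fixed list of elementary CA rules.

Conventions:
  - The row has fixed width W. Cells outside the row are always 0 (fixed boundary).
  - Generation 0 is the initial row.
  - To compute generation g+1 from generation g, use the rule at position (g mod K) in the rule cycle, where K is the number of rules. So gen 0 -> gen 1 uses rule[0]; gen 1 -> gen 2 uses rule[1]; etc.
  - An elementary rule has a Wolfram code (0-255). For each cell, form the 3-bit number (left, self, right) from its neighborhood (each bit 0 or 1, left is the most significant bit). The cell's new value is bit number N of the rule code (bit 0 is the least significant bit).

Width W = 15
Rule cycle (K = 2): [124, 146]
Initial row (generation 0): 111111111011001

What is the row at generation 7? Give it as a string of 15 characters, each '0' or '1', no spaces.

Gen 0: 111111111011001
Gen 1 (rule 124): 100000001111101
Gen 2 (rule 146): 010000010111000
Gen 3 (rule 124): 011000011101100
Gen 4 (rule 146): 100100101000010
Gen 5 (rule 124): 110110111100011
Gen 6 (rule 146): 000000011010100
Gen 7 (rule 124): 000000011111110

Answer: 000000011111110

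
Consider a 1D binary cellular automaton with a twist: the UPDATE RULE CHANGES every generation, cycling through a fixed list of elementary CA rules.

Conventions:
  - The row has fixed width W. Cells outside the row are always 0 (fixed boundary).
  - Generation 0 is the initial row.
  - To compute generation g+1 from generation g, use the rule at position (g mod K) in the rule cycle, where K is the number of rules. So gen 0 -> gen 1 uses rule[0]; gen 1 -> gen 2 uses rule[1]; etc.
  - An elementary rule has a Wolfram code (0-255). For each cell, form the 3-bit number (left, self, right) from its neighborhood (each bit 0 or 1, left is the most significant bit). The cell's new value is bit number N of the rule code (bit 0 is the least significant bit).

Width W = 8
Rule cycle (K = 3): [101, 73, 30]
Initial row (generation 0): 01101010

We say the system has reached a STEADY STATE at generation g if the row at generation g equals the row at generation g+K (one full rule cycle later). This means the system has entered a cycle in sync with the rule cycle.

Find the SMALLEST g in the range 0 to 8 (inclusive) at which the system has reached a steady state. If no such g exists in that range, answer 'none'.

Answer: none

Derivation:
Gen 0: 01101010
Gen 1 (rule 101): 00111110
Gen 2 (rule 73): 10100010
Gen 3 (rule 30): 10110111
Gen 4 (rule 101): 11011001
Gen 5 (rule 73): 11011000
Gen 6 (rule 30): 10010100
Gen 7 (rule 101): 10011101
Gen 8 (rule 73): 00010100
Gen 9 (rule 30): 00110110
Gen 10 (rule 101): 10011010
Gen 11 (rule 73): 00011000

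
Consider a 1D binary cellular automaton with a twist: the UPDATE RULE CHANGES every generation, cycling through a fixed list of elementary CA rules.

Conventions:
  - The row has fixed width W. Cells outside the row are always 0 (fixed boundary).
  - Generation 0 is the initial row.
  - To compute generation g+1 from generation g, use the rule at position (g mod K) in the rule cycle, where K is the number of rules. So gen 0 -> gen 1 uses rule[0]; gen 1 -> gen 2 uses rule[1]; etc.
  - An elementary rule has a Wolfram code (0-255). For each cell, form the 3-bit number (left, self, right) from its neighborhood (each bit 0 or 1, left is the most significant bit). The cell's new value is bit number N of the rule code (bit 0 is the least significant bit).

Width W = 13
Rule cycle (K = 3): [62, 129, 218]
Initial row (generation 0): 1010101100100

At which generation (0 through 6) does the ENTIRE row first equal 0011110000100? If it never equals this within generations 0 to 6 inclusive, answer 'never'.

Gen 0: 1010101100100
Gen 1 (rule 62): 1111111011110
Gen 2 (rule 129): 0111110001100
Gen 3 (rule 218): 1111111011110
Gen 4 (rule 62): 1000000110001
Gen 5 (rule 129): 0011110000100
Gen 6 (rule 218): 0111111001010

Answer: 5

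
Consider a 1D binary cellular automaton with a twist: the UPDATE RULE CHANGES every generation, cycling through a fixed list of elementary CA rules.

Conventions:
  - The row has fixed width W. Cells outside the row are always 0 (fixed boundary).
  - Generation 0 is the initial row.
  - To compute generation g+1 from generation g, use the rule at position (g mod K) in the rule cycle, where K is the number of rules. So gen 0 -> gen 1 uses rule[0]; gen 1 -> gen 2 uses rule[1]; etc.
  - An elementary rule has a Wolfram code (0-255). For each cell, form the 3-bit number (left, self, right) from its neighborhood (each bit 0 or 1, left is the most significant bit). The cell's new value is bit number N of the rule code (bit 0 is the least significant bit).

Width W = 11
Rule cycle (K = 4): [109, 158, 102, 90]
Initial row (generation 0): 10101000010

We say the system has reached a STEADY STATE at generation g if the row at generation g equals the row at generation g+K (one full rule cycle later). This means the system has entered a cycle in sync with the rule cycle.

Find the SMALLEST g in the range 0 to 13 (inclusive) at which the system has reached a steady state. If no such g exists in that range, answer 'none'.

Gen 0: 10101000010
Gen 1 (rule 109): 11111011010
Gen 2 (rule 158): 11110010011
Gen 3 (rule 102): 00010110101
Gen 4 (rule 90): 00100110000
Gen 5 (rule 109): 10100110111
Gen 6 (rule 158): 10111100110
Gen 7 (rule 102): 11000101010
Gen 8 (rule 90): 11101000001
Gen 9 (rule 109): 10111011101
Gen 10 (rule 158): 10110011001
Gen 11 (rule 102): 11010101011
Gen 12 (rule 90): 11000000011
Gen 13 (rule 109): 11011111011
Gen 14 (rule 158): 10011110010
Gen 15 (rule 102): 10100010110
Gen 16 (rule 90): 00010100111
Gen 17 (rule 109): 11011100101

Answer: none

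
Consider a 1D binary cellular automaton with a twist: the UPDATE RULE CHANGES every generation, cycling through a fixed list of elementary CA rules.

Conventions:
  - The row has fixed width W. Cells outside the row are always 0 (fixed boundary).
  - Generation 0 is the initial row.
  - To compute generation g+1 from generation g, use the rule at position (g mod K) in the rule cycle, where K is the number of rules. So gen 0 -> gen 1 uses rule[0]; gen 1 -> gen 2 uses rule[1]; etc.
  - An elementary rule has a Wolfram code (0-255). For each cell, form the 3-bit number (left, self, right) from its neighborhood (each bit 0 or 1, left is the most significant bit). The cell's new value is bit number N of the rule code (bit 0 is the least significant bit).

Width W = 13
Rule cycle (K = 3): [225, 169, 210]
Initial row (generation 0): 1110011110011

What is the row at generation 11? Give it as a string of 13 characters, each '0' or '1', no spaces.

Gen 0: 1110011110011
Gen 1 (rule 225): 0110001110001
Gen 2 (rule 169): 0100101100100
Gen 3 (rule 210): 1011000111010
Gen 4 (rule 225): 0101010011100
Gen 5 (rule 169): 0010100011001
Gen 6 (rule 210): 0100010101110
Gen 7 (rule 225): 0001001010110
Gen 8 (rule 169): 1100000101100
Gen 9 (rule 210): 0110001000110
Gen 10 (rule 225): 0010100010010
Gen 11 (rule 169): 1001001000000

Answer: 1001001000000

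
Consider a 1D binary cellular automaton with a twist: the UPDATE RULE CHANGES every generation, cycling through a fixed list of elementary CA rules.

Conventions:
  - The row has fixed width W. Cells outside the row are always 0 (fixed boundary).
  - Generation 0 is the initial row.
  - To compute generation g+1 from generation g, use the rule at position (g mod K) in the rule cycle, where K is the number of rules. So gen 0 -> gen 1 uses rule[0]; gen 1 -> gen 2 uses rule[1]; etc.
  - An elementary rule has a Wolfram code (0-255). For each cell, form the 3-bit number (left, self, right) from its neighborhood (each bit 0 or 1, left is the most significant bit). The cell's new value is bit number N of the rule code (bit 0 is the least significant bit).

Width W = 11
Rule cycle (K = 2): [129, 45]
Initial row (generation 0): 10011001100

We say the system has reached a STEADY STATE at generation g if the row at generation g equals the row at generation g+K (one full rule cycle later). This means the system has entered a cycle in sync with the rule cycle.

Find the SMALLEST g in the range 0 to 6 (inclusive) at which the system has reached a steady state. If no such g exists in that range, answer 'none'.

Gen 0: 10011001100
Gen 1 (rule 129): 00000000001
Gen 2 (rule 45): 11111111101
Gen 3 (rule 129): 01111111000
Gen 4 (rule 45): 01000000011
Gen 5 (rule 129): 00011111000
Gen 6 (rule 45): 11010000011
Gen 7 (rule 129): 00000111000
Gen 8 (rule 45): 11110100011

Answer: none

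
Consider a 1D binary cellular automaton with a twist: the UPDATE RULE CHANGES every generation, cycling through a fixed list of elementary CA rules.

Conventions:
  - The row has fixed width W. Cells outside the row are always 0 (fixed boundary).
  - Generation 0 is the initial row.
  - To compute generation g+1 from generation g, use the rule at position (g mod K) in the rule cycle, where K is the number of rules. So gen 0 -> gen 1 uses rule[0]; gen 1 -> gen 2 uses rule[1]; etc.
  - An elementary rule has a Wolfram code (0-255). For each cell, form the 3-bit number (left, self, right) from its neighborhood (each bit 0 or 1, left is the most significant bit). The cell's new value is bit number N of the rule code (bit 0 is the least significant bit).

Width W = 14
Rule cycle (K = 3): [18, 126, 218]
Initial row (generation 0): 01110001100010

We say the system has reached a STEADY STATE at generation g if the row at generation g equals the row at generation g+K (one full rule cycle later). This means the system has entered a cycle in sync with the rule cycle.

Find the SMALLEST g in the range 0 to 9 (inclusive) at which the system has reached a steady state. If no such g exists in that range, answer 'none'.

Answer: 4

Derivation:
Gen 0: 01110001100010
Gen 1 (rule 18): 10001010010101
Gen 2 (rule 126): 11011111111111
Gen 3 (rule 218): 11011111111111
Gen 4 (rule 18): 00000000000000
Gen 5 (rule 126): 00000000000000
Gen 6 (rule 218): 00000000000000
Gen 7 (rule 18): 00000000000000
Gen 8 (rule 126): 00000000000000
Gen 9 (rule 218): 00000000000000
Gen 10 (rule 18): 00000000000000
Gen 11 (rule 126): 00000000000000
Gen 12 (rule 218): 00000000000000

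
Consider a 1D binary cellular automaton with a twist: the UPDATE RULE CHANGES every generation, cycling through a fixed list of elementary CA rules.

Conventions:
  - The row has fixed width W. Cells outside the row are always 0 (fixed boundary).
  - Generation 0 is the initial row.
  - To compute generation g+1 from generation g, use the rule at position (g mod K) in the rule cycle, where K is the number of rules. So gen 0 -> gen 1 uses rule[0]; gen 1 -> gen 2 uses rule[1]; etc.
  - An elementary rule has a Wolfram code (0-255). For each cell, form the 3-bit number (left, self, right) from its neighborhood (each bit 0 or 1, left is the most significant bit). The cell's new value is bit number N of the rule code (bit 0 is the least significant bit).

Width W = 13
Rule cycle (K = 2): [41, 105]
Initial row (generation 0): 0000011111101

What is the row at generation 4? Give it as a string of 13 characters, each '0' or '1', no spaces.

Answer: 1100010001011

Derivation:
Gen 0: 0000011111101
Gen 1 (rule 41): 1111010000010
Gen 2 (rule 105): 1001100111000
Gen 3 (rule 41): 0001000100011
Gen 4 (rule 105): 1100010001011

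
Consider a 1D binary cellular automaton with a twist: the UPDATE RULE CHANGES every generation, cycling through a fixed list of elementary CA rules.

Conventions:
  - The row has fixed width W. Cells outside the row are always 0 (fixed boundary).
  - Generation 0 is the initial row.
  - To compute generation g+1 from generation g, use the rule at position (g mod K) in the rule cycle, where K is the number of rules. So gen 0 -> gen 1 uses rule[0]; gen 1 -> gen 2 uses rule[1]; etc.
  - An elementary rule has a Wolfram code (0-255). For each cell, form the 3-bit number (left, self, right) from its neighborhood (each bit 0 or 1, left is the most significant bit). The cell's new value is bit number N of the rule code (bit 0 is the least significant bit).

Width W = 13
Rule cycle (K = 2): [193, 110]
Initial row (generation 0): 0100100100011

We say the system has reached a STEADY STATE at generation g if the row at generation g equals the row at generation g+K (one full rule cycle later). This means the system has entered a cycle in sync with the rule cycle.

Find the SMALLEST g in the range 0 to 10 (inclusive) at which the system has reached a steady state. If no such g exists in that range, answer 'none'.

Gen 0: 0100100100011
Gen 1 (rule 193): 0000000001001
Gen 2 (rule 110): 0000000011011
Gen 3 (rule 193): 1111111001001
Gen 4 (rule 110): 1000001011011
Gen 5 (rule 193): 0011100001001
Gen 6 (rule 110): 0110100011011
Gen 7 (rule 193): 0010001001001
Gen 8 (rule 110): 0110011011011
Gen 9 (rule 193): 0010001001001
Gen 10 (rule 110): 0110011011011
Gen 11 (rule 193): 0010001001001
Gen 12 (rule 110): 0110011011011

Answer: 7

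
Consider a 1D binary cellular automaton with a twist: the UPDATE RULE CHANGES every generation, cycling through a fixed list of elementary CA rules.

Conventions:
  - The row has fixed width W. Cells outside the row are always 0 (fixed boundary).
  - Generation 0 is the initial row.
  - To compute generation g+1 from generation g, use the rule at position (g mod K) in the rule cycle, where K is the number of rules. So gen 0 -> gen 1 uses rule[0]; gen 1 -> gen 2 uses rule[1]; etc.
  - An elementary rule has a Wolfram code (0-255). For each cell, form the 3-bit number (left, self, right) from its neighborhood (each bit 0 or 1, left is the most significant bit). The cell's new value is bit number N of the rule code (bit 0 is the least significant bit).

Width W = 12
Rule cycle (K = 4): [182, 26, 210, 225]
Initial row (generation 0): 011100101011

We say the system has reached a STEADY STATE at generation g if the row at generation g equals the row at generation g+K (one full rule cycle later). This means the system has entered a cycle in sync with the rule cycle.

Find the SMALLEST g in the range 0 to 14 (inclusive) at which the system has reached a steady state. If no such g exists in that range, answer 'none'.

Gen 0: 011100101011
Gen 1 (rule 182): 101011111100
Gen 2 (rule 26): 000010000010
Gen 3 (rule 210): 000101000101
Gen 4 (rule 225): 110010010010
Gen 5 (rule 182): 001111111111
Gen 6 (rule 26): 011000000000
Gen 7 (rule 210): 101100000000
Gen 8 (rule 225): 010101111111
Gen 9 (rule 182): 111110111110
Gen 10 (rule 26): 100000100001
Gen 11 (rule 210): 010001010010
Gen 12 (rule 225): 000100100000
Gen 13 (rule 182): 001111110000
Gen 14 (rule 26): 011000001000
Gen 15 (rule 210): 101100010100
Gen 16 (rule 225): 010101001001
Gen 17 (rule 182): 111111111111
Gen 18 (rule 26): 100000000000

Answer: none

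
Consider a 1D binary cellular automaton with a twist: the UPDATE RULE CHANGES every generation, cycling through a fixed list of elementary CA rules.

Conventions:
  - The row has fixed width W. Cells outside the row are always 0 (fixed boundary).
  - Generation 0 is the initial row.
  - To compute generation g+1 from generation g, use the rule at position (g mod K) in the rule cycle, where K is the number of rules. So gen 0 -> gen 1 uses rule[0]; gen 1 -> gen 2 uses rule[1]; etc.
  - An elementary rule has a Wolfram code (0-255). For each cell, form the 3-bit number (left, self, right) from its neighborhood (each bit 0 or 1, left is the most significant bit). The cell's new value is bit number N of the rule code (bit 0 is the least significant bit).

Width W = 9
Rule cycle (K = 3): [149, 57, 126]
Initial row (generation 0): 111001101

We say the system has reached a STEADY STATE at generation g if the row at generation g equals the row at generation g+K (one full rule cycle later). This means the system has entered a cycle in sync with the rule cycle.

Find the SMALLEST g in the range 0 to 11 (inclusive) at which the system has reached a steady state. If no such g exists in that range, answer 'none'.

Gen 0: 111001101
Gen 1 (rule 149): 010100001
Gen 2 (rule 57): 001011100
Gen 3 (rule 126): 011110110
Gen 4 (rule 149): 001100001
Gen 5 (rule 57): 101011100
Gen 6 (rule 126): 111110110
Gen 7 (rule 149): 011100001
Gen 8 (rule 57): 010011100
Gen 9 (rule 126): 111110110
Gen 10 (rule 149): 011100001
Gen 11 (rule 57): 010011100
Gen 12 (rule 126): 111110110
Gen 13 (rule 149): 011100001
Gen 14 (rule 57): 010011100

Answer: 6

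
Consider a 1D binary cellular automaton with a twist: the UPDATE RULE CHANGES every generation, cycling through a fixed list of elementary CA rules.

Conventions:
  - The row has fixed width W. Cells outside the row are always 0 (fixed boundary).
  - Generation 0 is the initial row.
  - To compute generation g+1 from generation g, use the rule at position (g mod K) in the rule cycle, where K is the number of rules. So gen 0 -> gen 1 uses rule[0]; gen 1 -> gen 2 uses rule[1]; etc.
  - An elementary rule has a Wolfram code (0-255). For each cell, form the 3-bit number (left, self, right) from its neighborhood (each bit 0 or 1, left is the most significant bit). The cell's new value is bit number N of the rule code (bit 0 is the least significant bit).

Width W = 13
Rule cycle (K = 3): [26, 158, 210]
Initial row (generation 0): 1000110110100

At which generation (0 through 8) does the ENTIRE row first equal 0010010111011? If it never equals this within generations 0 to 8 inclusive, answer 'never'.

Answer: never

Derivation:
Gen 0: 1000110110100
Gen 1 (rule 26): 0101100100010
Gen 2 (rule 158): 1101011110111
Gen 3 (rule 210): 0100001110011
Gen 4 (rule 26): 1010011001110
Gen 5 (rule 158): 1011110111101
Gen 6 (rule 210): 0001110011100
Gen 7 (rule 26): 0011001110010
Gen 8 (rule 158): 0110111101111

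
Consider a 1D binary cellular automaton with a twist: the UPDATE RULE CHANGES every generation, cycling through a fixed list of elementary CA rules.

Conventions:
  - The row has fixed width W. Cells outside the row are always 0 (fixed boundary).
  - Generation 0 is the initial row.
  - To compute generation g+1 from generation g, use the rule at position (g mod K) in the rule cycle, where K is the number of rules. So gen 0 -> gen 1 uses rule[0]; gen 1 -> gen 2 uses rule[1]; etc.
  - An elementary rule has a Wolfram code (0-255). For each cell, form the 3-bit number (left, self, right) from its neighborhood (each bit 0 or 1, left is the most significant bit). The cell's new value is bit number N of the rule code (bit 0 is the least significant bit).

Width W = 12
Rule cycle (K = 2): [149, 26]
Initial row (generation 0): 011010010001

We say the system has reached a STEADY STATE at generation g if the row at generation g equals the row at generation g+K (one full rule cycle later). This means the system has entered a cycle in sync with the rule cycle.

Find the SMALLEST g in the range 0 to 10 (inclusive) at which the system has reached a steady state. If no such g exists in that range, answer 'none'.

Answer: 7

Derivation:
Gen 0: 011010010001
Gen 1 (rule 149): 000011011101
Gen 2 (rule 26): 000110010000
Gen 3 (rule 149): 110001011111
Gen 4 (rule 26): 101010010000
Gen 5 (rule 149): 101011011111
Gen 6 (rule 26): 000010010000
Gen 7 (rule 149): 111011011111
Gen 8 (rule 26): 100010010000
Gen 9 (rule 149): 111011011111
Gen 10 (rule 26): 100010010000
Gen 11 (rule 149): 111011011111
Gen 12 (rule 26): 100010010000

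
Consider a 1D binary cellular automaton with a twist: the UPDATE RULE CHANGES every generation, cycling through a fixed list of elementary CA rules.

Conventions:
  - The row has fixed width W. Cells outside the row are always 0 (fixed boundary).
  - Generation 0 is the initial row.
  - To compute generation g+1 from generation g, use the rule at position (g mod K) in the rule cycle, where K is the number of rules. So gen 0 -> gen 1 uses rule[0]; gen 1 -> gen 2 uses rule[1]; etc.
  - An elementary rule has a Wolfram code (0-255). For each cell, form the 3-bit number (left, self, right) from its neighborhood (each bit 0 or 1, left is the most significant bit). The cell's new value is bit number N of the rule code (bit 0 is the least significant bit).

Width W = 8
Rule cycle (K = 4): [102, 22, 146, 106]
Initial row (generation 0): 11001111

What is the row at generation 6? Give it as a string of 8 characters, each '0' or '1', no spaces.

Gen 0: 11001111
Gen 1 (rule 102): 01010001
Gen 2 (rule 22): 11011011
Gen 3 (rule 146): 00000000
Gen 4 (rule 106): 00000000
Gen 5 (rule 102): 00000000
Gen 6 (rule 22): 00000000

Answer: 00000000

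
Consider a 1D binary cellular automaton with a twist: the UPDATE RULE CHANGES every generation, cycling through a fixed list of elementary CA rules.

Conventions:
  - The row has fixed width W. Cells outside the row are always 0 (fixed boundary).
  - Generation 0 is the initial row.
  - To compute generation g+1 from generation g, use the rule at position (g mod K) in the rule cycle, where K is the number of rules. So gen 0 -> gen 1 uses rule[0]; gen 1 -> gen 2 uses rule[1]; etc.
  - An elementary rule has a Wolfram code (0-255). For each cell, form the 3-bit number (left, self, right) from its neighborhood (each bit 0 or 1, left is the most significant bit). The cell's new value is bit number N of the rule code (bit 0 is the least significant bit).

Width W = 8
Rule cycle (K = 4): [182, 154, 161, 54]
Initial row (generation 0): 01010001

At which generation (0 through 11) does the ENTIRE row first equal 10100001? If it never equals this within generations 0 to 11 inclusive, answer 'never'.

Answer: never

Derivation:
Gen 0: 01010001
Gen 1 (rule 182): 11111011
Gen 2 (rule 154): 11110010
Gen 3 (rule 161): 01100000
Gen 4 (rule 54): 10010000
Gen 5 (rule 182): 11111000
Gen 6 (rule 154): 11110100
Gen 7 (rule 161): 01101001
Gen 8 (rule 54): 10011111
Gen 9 (rule 182): 11101110
Gen 10 (rule 154): 11001101
Gen 11 (rule 161): 00000010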